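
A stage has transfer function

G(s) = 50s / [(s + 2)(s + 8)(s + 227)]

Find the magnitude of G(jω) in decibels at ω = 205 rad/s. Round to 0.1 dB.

-62.0 dB

At s = jω = j205:
zero at origin: s = j205 → |·| = 205, ∠ = 90.00°
pole (s+2): 2 + j205 → |·| = √(2²+205²) = √42029 ≈ 205.01, ∠ = arctan(205/2) ≈ 89.44°
pole (s+8): 8 + j205 → |·| = √(8²+205²) = √42089 ≈ 205.16, ∠ = arctan(205/8) ≈ 87.77°
pole (s+227): 227 + j205 → |·| = √(227²+205²) = √93554 ≈ 305.87, ∠ = arctan(205/227) ≈ 42.08°
|G| = 50 · 205 / 1.2865e+07 ≈ 0.00079674
Gain = 20 log₁₀(0.00079674) ≈ -61.97 dB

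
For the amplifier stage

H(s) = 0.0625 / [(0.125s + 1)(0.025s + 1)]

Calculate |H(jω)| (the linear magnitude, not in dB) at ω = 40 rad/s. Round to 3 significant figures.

0.00867

At ω = 40 rad/s:
pole (1 + j40·0.125) = 1 + j5 → |·| ≈ 5.099, ∠ ≈ 78.69°
pole (1 + j40·0.025) = 1 + j1 → |·| ≈ 1.4142, ∠ ≈ 45.00°
|H| = 0.0625 · 1 / (5.099 · 1.4142) ≈ 0.0086673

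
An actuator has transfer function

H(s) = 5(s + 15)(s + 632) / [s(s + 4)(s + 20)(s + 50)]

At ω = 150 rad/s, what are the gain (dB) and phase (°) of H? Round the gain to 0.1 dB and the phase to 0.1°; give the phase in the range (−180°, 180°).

At s = jω = j150:
zero (s+15): 15 + j150 → |·| = √(15²+150²) = √22725 ≈ 150.75, ∠ = arctan(150/15) ≈ 84.29°
zero (s+632): 632 + j150 → |·| = √(632²+150²) = √421924 ≈ 649.56, ∠ = arctan(150/632) ≈ 13.35°
pole (s+4): 4 + j150 → |·| = √(4²+150²) = √22516 ≈ 150.05, ∠ = arctan(150/4) ≈ 88.47°
pole (s+20): 20 + j150 → |·| = √(20²+150²) = √22900 ≈ 151.33, ∠ = arctan(150/20) ≈ 82.41°
pole (s+50): 50 + j150 → |·| = √(50²+150²) = √25000 ≈ 158.11, ∠ = arctan(150/50) ≈ 71.57°
pole at origin: |s| = 150, ∠ = 90.00° (in denominator)
|H| = 5 · 97921 / 5.3853e+08 ≈ 0.00090915
Gain = 20 log₁₀(0.00090915) ≈ -60.83 dB
∠H = 97.64° − 332.45° = -234.81° ≡ 125.19° (principal value)

-60.8 dB, 125.2°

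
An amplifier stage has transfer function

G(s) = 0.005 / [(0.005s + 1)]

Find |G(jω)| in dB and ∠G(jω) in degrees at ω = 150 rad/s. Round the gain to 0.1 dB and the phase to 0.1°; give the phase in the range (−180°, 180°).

-48.0 dB, -36.9°

At ω = 150 rad/s:
pole (1 + j150·0.005) = 1 + j0.75 → |·| ≈ 1.25, ∠ ≈ 36.87°
|G| = 0.005 · 1 / (1.25) ≈ 0.004
Gain = 20 log₁₀(0.004) ≈ -47.96 dB
∠G = (0°) − (36.87°) = -36.87°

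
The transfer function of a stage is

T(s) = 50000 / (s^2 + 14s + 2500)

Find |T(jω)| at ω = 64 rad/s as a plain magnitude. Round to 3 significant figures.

27.3

At s = jω = j64:
quadratic: (j64)² + 14·j64 + 2500 = -1596 + j896 → |·| ≈ 1830.3, ∠ ≈ 150.69°
|T| = 50000 / 1830.3 ≈ 27.318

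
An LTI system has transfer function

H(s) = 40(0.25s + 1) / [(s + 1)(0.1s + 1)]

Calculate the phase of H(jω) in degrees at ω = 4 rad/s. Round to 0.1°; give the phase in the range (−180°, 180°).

At ω = 4 rad/s:
zero (1 + j4·0.25) = 1 + j1 → |·| ≈ 1.4142, ∠ ≈ 45.00°
pole (1 + j4·1) = 1 + j4 → |·| ≈ 4.1231, ∠ ≈ 75.96°
pole (1 + j4·0.1) = 1 + j0.4 → |·| ≈ 1.077, ∠ ≈ 21.80°
∠H = (45.00°) − (75.96° + 21.80°) = -52.76°

-52.8°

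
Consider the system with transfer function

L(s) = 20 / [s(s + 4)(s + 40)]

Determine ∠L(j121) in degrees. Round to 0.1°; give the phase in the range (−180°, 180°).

110.2°

At s = jω = j121:
pole (s+4): 4 + j121 → |·| = √(4²+121²) = √14657 ≈ 121.07, ∠ = arctan(121/4) ≈ 88.11°
pole (s+40): 40 + j121 → |·| = √(40²+121²) = √16241 ≈ 127.44, ∠ = arctan(121/40) ≈ 71.71°
pole at origin: |s| = 121, ∠ = 90.00° (in denominator)
∠L = 0.00° − 249.82° = -249.82° ≡ 110.18° (principal value)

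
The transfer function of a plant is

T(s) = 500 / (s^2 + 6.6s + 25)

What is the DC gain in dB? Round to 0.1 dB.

T(0) = 500 / 25 = 20
20 log₁₀(20) ≈ 26.02 dB

26.0 dB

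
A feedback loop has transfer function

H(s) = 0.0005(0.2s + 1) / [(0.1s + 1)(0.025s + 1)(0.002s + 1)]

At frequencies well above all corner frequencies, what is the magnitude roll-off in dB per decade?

-40 dB/decade

Each pole contributes −20 dB/decade at high frequency; each zero contributes +20 dB/decade.
Net: 1 zero(s) − 3 pole(s) → -40 dB/decade.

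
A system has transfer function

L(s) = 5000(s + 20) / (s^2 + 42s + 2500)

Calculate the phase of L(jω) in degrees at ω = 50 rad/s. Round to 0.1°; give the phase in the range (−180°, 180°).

At s = jω = j50:
zero (s+20): 20 + j50 → |·| = √(20²+50²) = √2900 ≈ 53.852, ∠ = arctan(50/20) ≈ 68.20°
quadratic: (j50)² + 42·j50 + 2500 = 0 + j2100 → |·| ≈ 2100, ∠ ≈ 90.00°
∠L = 68.20° − 90.00° = -21.80°

-21.8°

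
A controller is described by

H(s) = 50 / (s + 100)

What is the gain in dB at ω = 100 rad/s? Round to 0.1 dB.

At s = jω = j100:
pole (s+100): 100 + j100 → |·| = √(100²+100²) = √20000 ≈ 141.42, ∠ = arctan(100/100) ≈ 45.00°
|H| = 50 / 141.42 ≈ 0.35356
Gain = 20 log₁₀(0.35356) ≈ -9.03 dB

-9.0 dB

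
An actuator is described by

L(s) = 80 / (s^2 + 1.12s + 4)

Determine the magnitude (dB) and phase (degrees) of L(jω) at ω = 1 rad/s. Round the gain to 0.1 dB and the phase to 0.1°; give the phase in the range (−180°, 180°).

At s = jω = j1:
quadratic: (j1)² + 1.12·j1 + 4 = 3 + j1.12 → |·| ≈ 3.2022, ∠ ≈ 20.47°
|L| = 80 / 3.2022 ≈ 24.983
Gain = 20 log₁₀(24.983) ≈ 27.95 dB
∠L = 0.00° − 20.47° = -20.47°

28.0 dB, -20.5°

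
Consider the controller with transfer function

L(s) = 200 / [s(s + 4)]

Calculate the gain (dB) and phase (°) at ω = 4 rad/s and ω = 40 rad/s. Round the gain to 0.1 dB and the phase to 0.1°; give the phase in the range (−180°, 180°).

At s = jω = j4:
pole (s+4): 4 + j4 → |·| = √(4²+4²) = √32 ≈ 5.6569, ∠ = arctan(4/4) ≈ 45.00°
pole at origin: |s| = 4, ∠ = 90.00° (in denominator)
|L| = 200 / 22.628 ≈ 8.8386
Gain = 20 log₁₀(8.8386) ≈ 18.93 dB
∠L = 0.00° − 135.00° = -135.00°

At s = jω = j40:
pole (s+4): 4 + j40 → |·| = √(4²+40²) = √1616 ≈ 40.2, ∠ = arctan(40/4) ≈ 84.29°
pole at origin: |s| = 40, ∠ = 90.00° (in denominator)
|L| = 200 / 1608 ≈ 0.12438
Gain = 20 log₁₀(0.12438) ≈ -18.10 dB
∠L = 0.00° − 174.29° = -174.29°

ω = 4: 18.9 dB, -135.0°; ω = 40: -18.1 dB, -174.3°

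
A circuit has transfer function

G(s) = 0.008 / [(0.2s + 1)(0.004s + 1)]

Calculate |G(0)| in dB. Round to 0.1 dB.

G(0) = 0.008 · 1 / 1 = 0.008
20 log₁₀(0.008) ≈ -41.94 dB

-41.9 dB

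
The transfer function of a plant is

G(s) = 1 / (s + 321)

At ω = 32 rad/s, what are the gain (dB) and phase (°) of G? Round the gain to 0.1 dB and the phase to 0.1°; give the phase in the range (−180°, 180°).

At s = jω = j32:
pole (s+321): 321 + j32 → |·| = √(321²+32²) = √104065 ≈ 322.59, ∠ = arctan(32/321) ≈ 5.69°
|G| = 1 / 322.59 ≈ 0.0030999
Gain = 20 log₁₀(0.0030999) ≈ -50.17 dB
∠G = 0.00° − 5.69° = -5.69°

-50.2 dB, -5.7°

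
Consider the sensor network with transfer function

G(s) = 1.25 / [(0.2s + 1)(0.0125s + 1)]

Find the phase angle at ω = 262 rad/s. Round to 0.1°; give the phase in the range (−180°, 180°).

At ω = 262 rad/s:
pole (1 + j262·0.2) = 1 + j52.4 → |·| ≈ 52.41, ∠ ≈ 88.91°
pole (1 + j262·0.0125) = 1 + j3.275 → |·| ≈ 3.4243, ∠ ≈ 73.02°
∠G = (0°) − (88.91° + 73.02°) = -161.93°

-161.9°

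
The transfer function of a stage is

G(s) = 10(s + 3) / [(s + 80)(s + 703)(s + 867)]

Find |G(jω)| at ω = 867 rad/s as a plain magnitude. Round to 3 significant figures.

7.28e-06

At s = jω = j867:
zero (s+3): 3 + j867 → |·| = √(3²+867²) = √751698 ≈ 867.01, ∠ = arctan(867/3) ≈ 89.80°
pole (s+80): 80 + j867 → |·| = √(80²+867²) = √758089 ≈ 870.68, ∠ = arctan(867/80) ≈ 84.73°
pole (s+703): 703 + j867 → |·| = √(703²+867²) = √1245898 ≈ 1116.2, ∠ = arctan(867/703) ≈ 50.96°
pole (s+867): 867 + j867 → |·| = √(867²+867²) = √1503378 ≈ 1226.1, ∠ = arctan(867/867) ≈ 45.00°
|G| = 10 · 867.01 / 1.1916e+09 ≈ 7.276e-06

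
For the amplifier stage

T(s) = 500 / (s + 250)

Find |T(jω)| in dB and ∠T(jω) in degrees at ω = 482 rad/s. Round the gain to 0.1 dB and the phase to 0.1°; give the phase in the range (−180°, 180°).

At s = jω = j482:
pole (s+250): 250 + j482 → |·| = √(250²+482²) = √294824 ≈ 542.98, ∠ = arctan(482/250) ≈ 62.59°
|T| = 500 / 542.98 ≈ 0.92084
Gain = 20 log₁₀(0.92084) ≈ -0.72 dB
∠T = 0.00° − 62.59° = -62.59°

-0.7 dB, -62.6°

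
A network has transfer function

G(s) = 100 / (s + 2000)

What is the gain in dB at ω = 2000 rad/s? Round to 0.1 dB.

At s = jω = j2000:
pole (s+2000): 2000 + j2000 → |·| = √(2000²+2000²) = √8000000 ≈ 2828.4, ∠ = arctan(2000/2000) ≈ 45.00°
|G| = 100 / 2828.4 ≈ 0.035356
Gain = 20 log₁₀(0.035356) ≈ -29.03 dB

-29.0 dB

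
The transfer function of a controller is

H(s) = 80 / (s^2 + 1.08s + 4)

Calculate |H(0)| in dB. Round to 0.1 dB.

H(0) = 80 / 4 = 20
20 log₁₀(20) ≈ 26.02 dB

26.0 dB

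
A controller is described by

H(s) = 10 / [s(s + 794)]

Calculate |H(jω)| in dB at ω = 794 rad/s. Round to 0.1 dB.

-99.0 dB

At s = jω = j794:
pole (s+794): 794 + j794 → |·| = √(794²+794²) = √1260872 ≈ 1122.9, ∠ = arctan(794/794) ≈ 45.00°
pole at origin: |s| = 794, ∠ = 90.00° (in denominator)
|H| = 10 / 8.9158e+05 ≈ 1.1216e-05
Gain = 20 log₁₀(1.1216e-05) ≈ -99.00 dB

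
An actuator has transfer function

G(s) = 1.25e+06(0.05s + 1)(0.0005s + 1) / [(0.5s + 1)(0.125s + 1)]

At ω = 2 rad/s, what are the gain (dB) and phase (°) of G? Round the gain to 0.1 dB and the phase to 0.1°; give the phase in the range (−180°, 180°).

At ω = 2 rad/s:
zero (1 + j2·0.05) = 1 + j0.1 → |·| ≈ 1.005, ∠ ≈ 5.71°
zero (1 + j2·0.0005) = 1 + j0.001 → |·| ≈ 1, ∠ ≈ 0.06°
pole (1 + j2·0.5) = 1 + j1 → |·| ≈ 1.4142, ∠ ≈ 45.00°
pole (1 + j2·0.125) = 1 + j0.25 → |·| ≈ 1.0308, ∠ ≈ 14.04°
|G| = 1.25e+06 · 1.005 · 1 / (1.4142 · 1.0308) ≈ 8.6177e+05
Gain = 20 log₁₀(8.6177e+05) ≈ 118.71 dB
∠G = (5.71° + 0.06°) − (45.00° + 14.04°) = -53.27°

118.7 dB, -53.3°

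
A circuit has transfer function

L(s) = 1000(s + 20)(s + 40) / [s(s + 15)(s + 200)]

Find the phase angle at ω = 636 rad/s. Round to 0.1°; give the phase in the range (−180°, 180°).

-76.6°

At s = jω = j636:
zero (s+20): 20 + j636 → |·| = √(20²+636²) = √404896 ≈ 636.31, ∠ = arctan(636/20) ≈ 88.20°
zero (s+40): 40 + j636 → |·| = √(40²+636²) = √406096 ≈ 637.26, ∠ = arctan(636/40) ≈ 86.40°
pole (s+15): 15 + j636 → |·| = √(15²+636²) = √404721 ≈ 636.18, ∠ = arctan(636/15) ≈ 88.65°
pole (s+200): 200 + j636 → |·| = √(200²+636²) = √444496 ≈ 666.71, ∠ = arctan(636/200) ≈ 72.54°
pole at origin: |s| = 636, ∠ = 90.00° (in denominator)
∠L = 174.60° − 251.19° = -76.59°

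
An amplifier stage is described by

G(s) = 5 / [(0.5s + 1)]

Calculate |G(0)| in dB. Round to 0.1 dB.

G(0) = 5 · 1 / 1 = 5
20 log₁₀(5) ≈ 13.98 dB

14.0 dB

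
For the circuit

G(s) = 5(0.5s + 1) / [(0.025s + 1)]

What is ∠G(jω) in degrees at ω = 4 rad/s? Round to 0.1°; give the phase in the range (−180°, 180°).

57.7°

At ω = 4 rad/s:
zero (1 + j4·0.5) = 1 + j2 → |·| ≈ 2.2361, ∠ ≈ 63.43°
pole (1 + j4·0.025) = 1 + j0.1 → |·| ≈ 1.005, ∠ ≈ 5.71°
∠G = (63.43°) − (5.71°) = 57.72°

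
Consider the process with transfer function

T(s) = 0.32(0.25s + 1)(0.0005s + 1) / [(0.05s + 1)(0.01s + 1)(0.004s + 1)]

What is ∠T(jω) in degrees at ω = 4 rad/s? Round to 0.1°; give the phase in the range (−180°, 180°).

At ω = 4 rad/s:
zero (1 + j4·0.25) = 1 + j1 → |·| ≈ 1.4142, ∠ ≈ 45.00°
zero (1 + j4·0.0005) = 1 + j0.002 → |·| ≈ 1, ∠ ≈ 0.11°
pole (1 + j4·0.05) = 1 + j0.2 → |·| ≈ 1.0198, ∠ ≈ 11.31°
pole (1 + j4·0.01) = 1 + j0.04 → |·| ≈ 1.0008, ∠ ≈ 2.29°
pole (1 + j4·0.004) = 1 + j0.016 → |·| ≈ 1.0001, ∠ ≈ 0.92°
∠T = (45.00° + 0.11°) − (11.31° + 2.29° + 0.92°) = 30.59°

30.6°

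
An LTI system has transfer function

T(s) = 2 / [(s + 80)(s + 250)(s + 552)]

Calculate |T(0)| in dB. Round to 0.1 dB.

T(0) = 2 / (80·250·552) ≈ 1.8116e-07
20 log₁₀(1.8116e-07) ≈ -134.84 dB

-134.8 dB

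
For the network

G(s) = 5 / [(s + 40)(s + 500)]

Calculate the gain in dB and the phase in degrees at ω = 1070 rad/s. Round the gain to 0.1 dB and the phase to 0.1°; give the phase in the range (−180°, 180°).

At s = jω = j1070:
pole (s+40): 40 + j1070 → |·| = √(40²+1070²) = √1146500 ≈ 1070.7, ∠ = arctan(1070/40) ≈ 87.86°
pole (s+500): 500 + j1070 → |·| = √(500²+1070²) = √1394900 ≈ 1181.1, ∠ = arctan(1070/500) ≈ 64.95°
|G| = 5 / 1.2646e+06 ≈ 3.9538e-06
Gain = 20 log₁₀(3.9538e-06) ≈ -108.06 dB
∠G = 0.00° − 152.81° = -152.81°

-108.1 dB, -152.8°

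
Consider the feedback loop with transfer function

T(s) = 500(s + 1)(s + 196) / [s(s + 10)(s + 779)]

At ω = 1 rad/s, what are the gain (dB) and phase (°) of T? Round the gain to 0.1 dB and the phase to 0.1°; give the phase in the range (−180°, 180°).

25.0 dB, -50.5°

At s = jω = j1:
zero (s+1): 1 + j1 → |·| = √(1²+1²) = √2 ≈ 1.4142, ∠ = arctan(1/1) ≈ 45.00°
zero (s+196): 196 + j1 → |·| = √(196²+1²) = √38417 ≈ 196, ∠ = arctan(1/196) ≈ 0.29°
pole (s+10): 10 + j1 → |·| = √(10²+1²) = √101 ≈ 10.05, ∠ = arctan(1/10) ≈ 5.71°
pole (s+779): 779 + j1 → |·| = √(779²+1²) = √606842 ≈ 779, ∠ = arctan(1/779) ≈ 0.07°
pole at origin: |s| = 1, ∠ = 90.00° (in denominator)
|T| = 500 · 277.18 / 7829 ≈ 17.702
Gain = 20 log₁₀(17.702) ≈ 24.96 dB
∠T = 45.29° − 95.78° = -50.49°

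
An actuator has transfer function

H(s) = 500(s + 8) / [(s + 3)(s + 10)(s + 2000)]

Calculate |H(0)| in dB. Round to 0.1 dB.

H(0) = 500·8 / (3·10·2000) ≈ 0.066667
20 log₁₀(0.066667) ≈ -23.52 dB

-23.5 dB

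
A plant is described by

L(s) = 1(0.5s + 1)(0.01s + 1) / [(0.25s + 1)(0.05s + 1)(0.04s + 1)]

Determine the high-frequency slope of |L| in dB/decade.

-20 dB/decade

Each pole contributes −20 dB/decade at high frequency; each zero contributes +20 dB/decade.
Net: 2 zero(s) − 3 pole(s) → -20 dB/decade.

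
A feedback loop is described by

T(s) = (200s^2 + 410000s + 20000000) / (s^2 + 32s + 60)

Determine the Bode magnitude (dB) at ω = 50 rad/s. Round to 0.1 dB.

79.7 dB

Substitute s = j50:
Numerator: 200(j50)^2 + 410000(j50) + 20000000 = 19500000 + j20500000
Denominator: (j50)^2 + 32(j50) + 60 = -2440 + j1600
|N| = √(19500000² + 20500000²) ≈ 2.8293e+07, ∠N ≈ 46.43°
|D| = √(2440² + 1600²) ≈ 2917.8, ∠D ≈ 146.75°
|T| = 2.8293e+07 / 2917.8 ≈ 9696.7
Gain = 20 log₁₀(9696.7) ≈ 79.73 dB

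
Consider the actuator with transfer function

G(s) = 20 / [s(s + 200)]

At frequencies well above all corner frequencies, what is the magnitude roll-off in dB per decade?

Each pole contributes −20 dB/decade at high frequency; each zero contributes +20 dB/decade.
Net: 0 zero(s) − 2 pole(s) → -40 dB/decade.

-40 dB/decade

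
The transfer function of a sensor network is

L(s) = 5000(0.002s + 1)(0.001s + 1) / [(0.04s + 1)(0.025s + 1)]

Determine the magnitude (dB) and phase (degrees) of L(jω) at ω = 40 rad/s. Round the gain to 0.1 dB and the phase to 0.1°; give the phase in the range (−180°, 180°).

At ω = 40 rad/s:
zero (1 + j40·0.002) = 1 + j0.08 → |·| ≈ 1.0032, ∠ ≈ 4.57°
zero (1 + j40·0.001) = 1 + j0.04 → |·| ≈ 1.0008, ∠ ≈ 2.29°
pole (1 + j40·0.04) = 1 + j1.6 → |·| ≈ 1.8868, ∠ ≈ 57.99°
pole (1 + j40·0.025) = 1 + j1 → |·| ≈ 1.4142, ∠ ≈ 45.00°
|L| = 5000 · 1.0032 · 1.0008 / (1.8868 · 1.4142) ≈ 1881.3
Gain = 20 log₁₀(1881.3) ≈ 65.49 dB
∠L = (4.57° + 2.29°) − (57.99° + 45.00°) = -96.13°

65.5 dB, -96.1°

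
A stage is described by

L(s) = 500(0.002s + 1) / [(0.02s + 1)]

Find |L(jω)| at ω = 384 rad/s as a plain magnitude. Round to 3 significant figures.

81.4

At ω = 384 rad/s:
zero (1 + j384·0.002) = 1 + j0.768 → |·| ≈ 1.2609, ∠ ≈ 37.52°
pole (1 + j384·0.02) = 1 + j7.68 → |·| ≈ 7.7448, ∠ ≈ 82.58°
|L| = 500 · 1.2609 / (7.7448) ≈ 81.403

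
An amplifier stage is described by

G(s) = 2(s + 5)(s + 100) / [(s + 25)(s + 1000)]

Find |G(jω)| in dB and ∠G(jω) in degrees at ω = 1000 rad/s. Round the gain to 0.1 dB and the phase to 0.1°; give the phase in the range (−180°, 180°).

At s = jω = j1000:
zero (s+5): 5 + j1000 → |·| = √(5²+1000²) = √1000025 ≈ 1000, ∠ = arctan(1000/5) ≈ 89.71°
zero (s+100): 100 + j1000 → |·| = √(100²+1000²) = √1010000 ≈ 1005, ∠ = arctan(1000/100) ≈ 84.29°
pole (s+25): 25 + j1000 → |·| = √(25²+1000²) = √1000625 ≈ 1000.3, ∠ = arctan(1000/25) ≈ 88.57°
pole (s+1000): 1000 + j1000 → |·| = √(1000²+1000²) = √2000000 ≈ 1414.2, ∠ = arctan(1000/1000) ≈ 45.00°
|G| = 2 · 1.005e+06 / 1.4146e+06 ≈ 1.4209
Gain = 20 log₁₀(1.4209) ≈ 3.05 dB
∠G = 174.00° − 133.57° = 40.43°

3.1 dB, 40.4°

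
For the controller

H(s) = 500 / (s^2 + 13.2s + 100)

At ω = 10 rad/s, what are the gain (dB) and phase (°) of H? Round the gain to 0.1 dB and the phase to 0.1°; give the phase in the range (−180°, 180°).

11.6 dB, -90.0°

At s = jω = j10:
quadratic: (j10)² + 13.2·j10 + 100 = 0 + j132 → |·| ≈ 132, ∠ ≈ 90.00°
|H| = 500 / 132 ≈ 3.7879
Gain = 20 log₁₀(3.7879) ≈ 11.57 dB
∠H = 0.00° − 90.00° = -90.00°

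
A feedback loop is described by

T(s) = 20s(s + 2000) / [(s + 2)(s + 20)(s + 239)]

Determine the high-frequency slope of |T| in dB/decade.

Each pole contributes −20 dB/decade at high frequency; each zero contributes +20 dB/decade.
Net: 2 zero(s) − 3 pole(s) → -20 dB/decade.

-20 dB/decade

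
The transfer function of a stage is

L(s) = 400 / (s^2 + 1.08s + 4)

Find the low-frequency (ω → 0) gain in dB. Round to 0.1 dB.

40.0 dB

L(0) = 400 / 4 = 100
20 log₁₀(100) ≈ 40.00 dB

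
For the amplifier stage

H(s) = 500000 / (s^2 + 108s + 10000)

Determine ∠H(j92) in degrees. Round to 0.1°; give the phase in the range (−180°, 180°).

-81.2°

At s = jω = j92:
quadratic: (j92)² + 108·j92 + 10000 = 1536 + j9936 → |·| ≈ 10054, ∠ ≈ 81.21°
∠H = 0.00° − 81.21° = -81.21°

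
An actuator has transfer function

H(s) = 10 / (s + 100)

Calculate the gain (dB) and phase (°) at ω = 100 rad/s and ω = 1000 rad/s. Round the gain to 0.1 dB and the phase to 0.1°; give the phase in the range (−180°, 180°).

ω = 100: -23.0 dB, -45.0°; ω = 1000: -40.0 dB, -84.3°

Substitute s = j100:
Numerator: 10 = 10 + j0
Denominator: (j100) + 100 = 100 + j100
|N| = √(10² + 0²) ≈ 10, ∠N ≈ 0.00°
|D| = √(100² + 100²) ≈ 141.42, ∠D ≈ 45.00°
|H| = 10 / 141.42 ≈ 0.070711
Gain = 20 log₁₀(0.070711) ≈ -23.01 dB
∠H = 0.00° − 45.00° = -45.00°

Substitute s = j1000:
Numerator: 10 = 10 + j0
Denominator: (j1000) + 100 = 100 + j1000
|N| = √(10² + 0²) ≈ 10, ∠N ≈ 0.00°
|D| = √(100² + 1000²) ≈ 1005, ∠D ≈ 84.29°
|H| = 10 / 1005 ≈ 0.0099502
Gain = 20 log₁₀(0.0099502) ≈ -40.04 dB
∠H = 0.00° − 84.29° = -84.29°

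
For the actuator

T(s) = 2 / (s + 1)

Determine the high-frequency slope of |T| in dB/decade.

-20 dB/decade

Each pole contributes −20 dB/decade at high frequency; each zero contributes +20 dB/decade.
Net: 0 zero(s) − 1 pole(s) → -20 dB/decade.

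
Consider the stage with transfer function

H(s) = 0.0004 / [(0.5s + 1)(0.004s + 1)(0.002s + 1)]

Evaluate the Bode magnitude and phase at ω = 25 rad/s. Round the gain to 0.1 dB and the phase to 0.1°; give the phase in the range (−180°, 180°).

-90.0 dB, -94.0°

At ω = 25 rad/s:
pole (1 + j25·0.5) = 1 + j12.5 → |·| ≈ 12.54, ∠ ≈ 85.43°
pole (1 + j25·0.004) = 1 + j0.1 → |·| ≈ 1.005, ∠ ≈ 5.71°
pole (1 + j25·0.002) = 1 + j0.05 → |·| ≈ 1.0012, ∠ ≈ 2.86°
|H| = 0.0004 · 1 / (12.54 · 1.005 · 1.0012) ≈ 3.1701e-05
Gain = 20 log₁₀(3.1701e-05) ≈ -89.98 dB
∠H = (0°) − (85.43° + 5.71° + 2.86°) = -94.00°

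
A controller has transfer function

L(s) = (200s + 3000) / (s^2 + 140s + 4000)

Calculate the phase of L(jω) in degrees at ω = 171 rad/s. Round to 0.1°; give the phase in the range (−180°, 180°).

-51.5°

Substitute s = j171:
Numerator: 200(j171) + 3000 = 3000 + j34200
Denominator: (j171)^2 + 140(j171) + 4000 = -25241 + j23940
|N| = √(3000² + 34200²) ≈ 34331, ∠N ≈ 84.99°
|D| = √(25241² + 23940²) ≈ 34788, ∠D ≈ 136.52°
∠L = 84.99° − 136.52° = -51.53°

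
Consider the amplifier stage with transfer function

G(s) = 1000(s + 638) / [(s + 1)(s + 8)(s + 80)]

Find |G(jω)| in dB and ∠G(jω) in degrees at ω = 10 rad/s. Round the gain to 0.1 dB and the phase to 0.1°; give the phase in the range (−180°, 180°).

At s = jω = j10:
zero (s+638): 638 + j10 → |·| = √(638²+10²) = √407144 ≈ 638.08, ∠ = arctan(10/638) ≈ 0.90°
pole (s+1): 1 + j10 → |·| = √(1²+10²) = √101 ≈ 10.05, ∠ = arctan(10/1) ≈ 84.29°
pole (s+8): 8 + j10 → |·| = √(8²+10²) = √164 ≈ 12.806, ∠ = arctan(10/8) ≈ 51.34°
pole (s+80): 80 + j10 → |·| = √(80²+10²) = √6500 ≈ 80.623, ∠ = arctan(10/80) ≈ 7.13°
|G| = 1000 · 638.08 / 10376 ≈ 61.496
Gain = 20 log₁₀(61.496) ≈ 35.78 dB
∠G = 0.90° − 142.76° = -141.86°

35.8 dB, -141.9°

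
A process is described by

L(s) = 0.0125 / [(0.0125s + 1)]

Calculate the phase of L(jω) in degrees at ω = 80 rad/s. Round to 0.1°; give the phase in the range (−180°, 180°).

-45.0°

At ω = 80 rad/s:
pole (1 + j80·0.0125) = 1 + j1 → |·| ≈ 1.4142, ∠ ≈ 45.00°
∠L = (0°) − (45.00°) = -45.00°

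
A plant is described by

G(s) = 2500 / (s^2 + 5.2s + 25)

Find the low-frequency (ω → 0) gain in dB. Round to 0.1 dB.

40.0 dB

G(0) = 2500 / 25 = 100
20 log₁₀(100) ≈ 40.00 dB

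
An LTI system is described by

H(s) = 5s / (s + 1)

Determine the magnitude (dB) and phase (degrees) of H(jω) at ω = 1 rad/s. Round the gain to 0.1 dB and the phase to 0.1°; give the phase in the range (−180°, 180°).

At s = jω = j1:
zero at origin: s = j1 → |·| = 1, ∠ = 90.00°
pole (s+1): 1 + j1 → |·| = √(1²+1²) = √2 ≈ 1.4142, ∠ = arctan(1/1) ≈ 45.00°
|H| = 5 · 1 / 1.4142 ≈ 3.5356
Gain = 20 log₁₀(3.5356) ≈ 10.97 dB
∠H = 90.00° − 45.00° = 45.00°

11.0 dB, 45.0°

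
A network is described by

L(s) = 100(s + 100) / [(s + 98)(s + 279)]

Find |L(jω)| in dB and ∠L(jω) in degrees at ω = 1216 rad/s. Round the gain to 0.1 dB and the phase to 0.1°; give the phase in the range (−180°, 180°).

At s = jω = j1216:
zero (s+100): 100 + j1216 → |·| = √(100²+1216²) = √1488656 ≈ 1220.1, ∠ = arctan(1216/100) ≈ 85.30°
pole (s+98): 98 + j1216 → |·| = √(98²+1216²) = √1488260 ≈ 1219.9, ∠ = arctan(1216/98) ≈ 85.39°
pole (s+279): 279 + j1216 → |·| = √(279²+1216²) = √1556497 ≈ 1247.6, ∠ = arctan(1216/279) ≈ 77.08°
|L| = 100 · 1220.1 / 1.5219e+06 ≈ 0.08017
Gain = 20 log₁₀(0.08017) ≈ -21.92 dB
∠L = 85.30° − 162.47° = -77.17°

-21.9 dB, -77.2°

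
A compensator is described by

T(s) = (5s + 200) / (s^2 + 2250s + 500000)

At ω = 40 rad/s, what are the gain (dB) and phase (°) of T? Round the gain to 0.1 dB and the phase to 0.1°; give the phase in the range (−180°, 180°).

Substitute s = j40:
Numerator: 5(j40) + 200 = 200 + j200
Denominator: (j40)^2 + 2250(j40) + 500000 = 498400 + j90000
|N| = √(200² + 200²) ≈ 282.84, ∠N ≈ 45.00°
|D| = √(498400² + 90000²) ≈ 5.0646e+05, ∠D ≈ 10.24°
|T| = 282.84 / 5.0646e+05 ≈ 0.00055846
Gain = 20 log₁₀(0.00055846) ≈ -65.06 dB
∠T = 45.00° − 10.24° = 34.76°

-65.1 dB, 34.8°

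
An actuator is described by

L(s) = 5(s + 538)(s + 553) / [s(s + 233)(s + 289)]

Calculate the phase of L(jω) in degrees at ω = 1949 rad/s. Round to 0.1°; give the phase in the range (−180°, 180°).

-106.0°

At s = jω = j1949:
zero (s+538): 538 + j1949 → |·| = √(538²+1949²) = √4088045 ≈ 2021.9, ∠ = arctan(1949/538) ≈ 74.57°
zero (s+553): 553 + j1949 → |·| = √(553²+1949²) = √4104410 ≈ 2025.9, ∠ = arctan(1949/553) ≈ 74.16°
pole (s+233): 233 + j1949 → |·| = √(233²+1949²) = √3852890 ≈ 1962.9, ∠ = arctan(1949/233) ≈ 83.18°
pole (s+289): 289 + j1949 → |·| = √(289²+1949²) = √3882122 ≈ 1970.3, ∠ = arctan(1949/289) ≈ 81.57°
pole at origin: |s| = 1949, ∠ = 90.00° (in denominator)
∠L = 148.73° − 254.75° = -106.02°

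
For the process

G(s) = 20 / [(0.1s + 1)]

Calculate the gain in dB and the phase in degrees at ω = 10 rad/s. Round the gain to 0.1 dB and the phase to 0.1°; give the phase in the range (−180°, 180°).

At ω = 10 rad/s:
pole (1 + j10·0.1) = 1 + j1 → |·| ≈ 1.4142, ∠ ≈ 45.00°
|G| = 20 · 1 / (1.4142) ≈ 14.142
Gain = 20 log₁₀(14.142) ≈ 23.01 dB
∠G = (0°) − (45.00°) = -45.00°

23.0 dB, -45.0°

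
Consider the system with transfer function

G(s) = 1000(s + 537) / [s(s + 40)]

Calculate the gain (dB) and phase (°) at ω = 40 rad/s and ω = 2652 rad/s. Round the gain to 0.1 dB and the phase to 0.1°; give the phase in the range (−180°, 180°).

At s = jω = j40:
zero (s+537): 537 + j40 → |·| = √(537²+40²) = √289969 ≈ 538.49, ∠ = arctan(40/537) ≈ 4.26°
pole (s+40): 40 + j40 → |·| = √(40²+40²) = √3200 ≈ 56.569, ∠ = arctan(40/40) ≈ 45.00°
pole at origin: |s| = 40, ∠ = 90.00° (in denominator)
|G| = 1000 · 538.49 / 2262.8 ≈ 237.98
Gain = 20 log₁₀(237.98) ≈ 47.53 dB
∠G = 4.26° − 135.00° = -130.74°

At s = jω = j2652:
zero (s+537): 537 + j2652 → |·| = √(537²+2652²) = √7321473 ≈ 2705.8, ∠ = arctan(2652/537) ≈ 78.55°
pole (s+40): 40 + j2652 → |·| = √(40²+2652²) = √7034704 ≈ 2652.3, ∠ = arctan(2652/40) ≈ 89.14°
pole at origin: |s| = 2652, ∠ = 90.00° (in denominator)
|G| = 1000 · 2705.8 / 7.0339e+06 ≈ 0.38468
Gain = 20 log₁₀(0.38468) ≈ -8.30 dB
∠G = 78.55° − 179.14° = -100.59°

ω = 40: 47.5 dB, -130.7°; ω = 2652: -8.3 dB, -100.6°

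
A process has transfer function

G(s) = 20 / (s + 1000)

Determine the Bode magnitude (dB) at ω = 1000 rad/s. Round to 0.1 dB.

At s = jω = j1000:
pole (s+1000): 1000 + j1000 → |·| = √(1000²+1000²) = √2000000 ≈ 1414.2, ∠ = arctan(1000/1000) ≈ 45.00°
|G| = 20 / 1414.2 ≈ 0.014142
Gain = 20 log₁₀(0.014142) ≈ -36.99 dB

-37.0 dB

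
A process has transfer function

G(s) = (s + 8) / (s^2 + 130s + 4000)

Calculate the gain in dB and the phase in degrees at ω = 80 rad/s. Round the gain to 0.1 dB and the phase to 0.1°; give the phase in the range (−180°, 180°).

-42.5 dB, -18.7°

Substitute s = j80:
Numerator: (j80) + 8 = 8 + j80
Denominator: (j80)^2 + 130(j80) + 4000 = -2400 + j10400
|N| = √(8² + 80²) ≈ 80.399, ∠N ≈ 84.29°
|D| = √(2400² + 10400²) ≈ 10673, ∠D ≈ 102.99°
|G| = 80.399 / 10673 ≈ 0.0075329
Gain = 20 log₁₀(0.0075329) ≈ -42.46 dB
∠G = 84.29° − 102.99° = -18.70°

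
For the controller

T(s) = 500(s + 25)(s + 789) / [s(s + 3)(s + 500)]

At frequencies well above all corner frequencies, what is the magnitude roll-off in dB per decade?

-20 dB/decade

Each pole contributes −20 dB/decade at high frequency; each zero contributes +20 dB/decade.
Net: 2 zero(s) − 3 pole(s) → -20 dB/decade.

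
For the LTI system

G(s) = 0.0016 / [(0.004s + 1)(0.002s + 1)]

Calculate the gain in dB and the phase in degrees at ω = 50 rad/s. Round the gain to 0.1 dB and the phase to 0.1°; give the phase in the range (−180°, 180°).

-56.1 dB, -17.0°

At ω = 50 rad/s:
pole (1 + j50·0.004) = 1 + j0.2 → |·| ≈ 1.0198, ∠ ≈ 11.31°
pole (1 + j50·0.002) = 1 + j0.1 → |·| ≈ 1.005, ∠ ≈ 5.71°
|G| = 0.0016 · 1 / (1.0198 · 1.005) ≈ 0.0015611
Gain = 20 log₁₀(0.0015611) ≈ -56.13 dB
∠G = (0°) − (11.31° + 5.71°) = -17.02°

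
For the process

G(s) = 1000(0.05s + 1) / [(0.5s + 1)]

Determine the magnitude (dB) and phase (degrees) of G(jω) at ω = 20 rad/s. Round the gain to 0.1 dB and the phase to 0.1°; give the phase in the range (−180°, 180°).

43.0 dB, -39.3°

At ω = 20 rad/s:
zero (1 + j20·0.05) = 1 + j1 → |·| ≈ 1.4142, ∠ ≈ 45.00°
pole (1 + j20·0.5) = 1 + j10 → |·| ≈ 10.05, ∠ ≈ 84.29°
|G| = 1000 · 1.4142 / (10.05) ≈ 140.72
Gain = 20 log₁₀(140.72) ≈ 42.97 dB
∠G = (45.00°) − (84.29°) = -39.29°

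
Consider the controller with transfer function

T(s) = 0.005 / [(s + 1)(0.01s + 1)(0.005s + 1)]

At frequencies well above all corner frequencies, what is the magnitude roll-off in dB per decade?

Each pole contributes −20 dB/decade at high frequency; each zero contributes +20 dB/decade.
Net: 0 zero(s) − 3 pole(s) → -60 dB/decade.

-60 dB/decade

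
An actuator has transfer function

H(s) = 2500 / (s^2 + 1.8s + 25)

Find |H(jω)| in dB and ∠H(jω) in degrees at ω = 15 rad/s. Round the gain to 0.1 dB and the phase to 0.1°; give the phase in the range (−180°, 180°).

At s = jω = j15:
quadratic: (j15)² + 1.8·j15 + 25 = -200 + j27 → |·| ≈ 201.81, ∠ ≈ 172.31°
|H| = 2500 / 201.81 ≈ 12.388
Gain = 20 log₁₀(12.388) ≈ 21.86 dB
∠H = 0.00° − 172.31° = -172.31°

21.9 dB, -172.3°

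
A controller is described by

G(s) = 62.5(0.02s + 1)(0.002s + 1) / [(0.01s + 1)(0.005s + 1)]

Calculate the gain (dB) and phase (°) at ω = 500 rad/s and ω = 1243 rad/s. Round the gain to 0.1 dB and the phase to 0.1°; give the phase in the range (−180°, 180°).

ω = 500: 36.2 dB, -17.6°; ω = 1243: 34.5 dB, -10.5°

At ω = 500 rad/s:
zero (1 + j500·0.02) = 1 + j10 → |·| ≈ 10.05, ∠ ≈ 84.29°
zero (1 + j500·0.002) = 1 + j1 → |·| ≈ 1.4142, ∠ ≈ 45.00°
pole (1 + j500·0.01) = 1 + j5 → |·| ≈ 5.099, ∠ ≈ 78.69°
pole (1 + j500·0.005) = 1 + j2.5 → |·| ≈ 2.6926, ∠ ≈ 68.20°
|G| = 62.5 · 10.05 · 1.4142 / (5.099 · 2.6926) ≈ 64.699
Gain = 20 log₁₀(64.699) ≈ 36.22 dB
∠G = (84.29° + 45.00°) − (78.69° + 68.20°) = -17.60°

At ω = 1243 rad/s:
zero (1 + j1243·0.02) = 1 + j24.86 → |·| ≈ 24.88, ∠ ≈ 87.70°
zero (1 + j1243·0.002) = 1 + j2.486 → |·| ≈ 2.6796, ∠ ≈ 68.09°
pole (1 + j1243·0.01) = 1 + j12.43 → |·| ≈ 12.47, ∠ ≈ 85.40°
pole (1 + j1243·0.005) = 1 + j6.215 → |·| ≈ 6.2949, ∠ ≈ 80.86°
|G| = 62.5 · 24.88 · 2.6796 / (12.47 · 6.2949) ≈ 53.082
Gain = 20 log₁₀(53.082) ≈ 34.50 dB
∠G = (87.70° + 68.09°) − (85.40° + 80.86°) = -10.47°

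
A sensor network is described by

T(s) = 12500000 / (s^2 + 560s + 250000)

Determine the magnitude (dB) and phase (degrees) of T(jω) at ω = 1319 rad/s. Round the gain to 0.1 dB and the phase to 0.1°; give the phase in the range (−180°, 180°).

At s = jω = j1319:
quadratic: (j1319)² + 560·j1319 + 250000 = -1489761 + j738640 → |·| ≈ 1.6628e+06, ∠ ≈ 153.63°
|T| = 12500000 / 1.6628e+06 ≈ 7.5174
Gain = 20 log₁₀(7.5174) ≈ 17.52 dB
∠T = 0.00° − 153.63° = -153.63°

17.5 dB, -153.6°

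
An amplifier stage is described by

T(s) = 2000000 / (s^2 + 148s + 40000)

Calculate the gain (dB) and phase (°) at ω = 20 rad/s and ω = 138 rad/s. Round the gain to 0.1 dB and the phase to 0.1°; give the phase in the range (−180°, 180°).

ω = 20: 34.0 dB, -4.3°; ω = 138: 36.7 dB, -44.3°

At s = jω = j20:
quadratic: (j20)² + 148·j20 + 40000 = 39600 + j2960 → |·| ≈ 39710, ∠ ≈ 4.27°
|T| = 2000000 / 39710 ≈ 50.365
Gain = 20 log₁₀(50.365) ≈ 34.04 dB
∠T = 0.00° − 4.27° = -4.27°

At s = jω = j138:
quadratic: (j138)² + 148·j138 + 40000 = 20956 + j20424 → |·| ≈ 29262, ∠ ≈ 44.26°
|T| = 2000000 / 29262 ≈ 68.348
Gain = 20 log₁₀(68.348) ≈ 36.69 dB
∠T = 0.00° − 44.26° = -44.26°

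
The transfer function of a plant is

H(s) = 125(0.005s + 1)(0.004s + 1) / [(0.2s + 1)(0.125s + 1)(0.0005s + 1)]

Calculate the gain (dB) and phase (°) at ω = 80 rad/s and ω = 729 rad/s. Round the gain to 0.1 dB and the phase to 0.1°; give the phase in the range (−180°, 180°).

At ω = 80 rad/s:
zero (1 + j80·0.005) = 1 + j0.4 → |·| ≈ 1.077, ∠ ≈ 21.80°
zero (1 + j80·0.004) = 1 + j0.32 → |·| ≈ 1.05, ∠ ≈ 17.74°
pole (1 + j80·0.2) = 1 + j16 → |·| ≈ 16.031, ∠ ≈ 86.42°
pole (1 + j80·0.125) = 1 + j10 → |·| ≈ 10.05, ∠ ≈ 84.29°
pole (1 + j80·0.0005) = 1 + j0.04 → |·| ≈ 1.0008, ∠ ≈ 2.29°
|H| = 125 · 1.077 · 1.05 / (16.031 · 10.05 · 1.0008) ≈ 0.87668
Gain = 20 log₁₀(0.87668) ≈ -1.14 dB
∠H = (21.80° + 17.74°) − (86.42° + 84.29° + 2.29°) = -133.46°

At ω = 729 rad/s:
zero (1 + j729·0.005) = 1 + j3.645 → |·| ≈ 3.7797, ∠ ≈ 74.66°
zero (1 + j729·0.004) = 1 + j2.916 → |·| ≈ 3.0827, ∠ ≈ 71.07°
pole (1 + j729·0.2) = 1 + j145.8 → |·| ≈ 145.8, ∠ ≈ 89.61°
pole (1 + j729·0.125) = 1 + j91.125 → |·| ≈ 91.13, ∠ ≈ 89.37°
pole (1 + j729·0.0005) = 1 + j0.3645 → |·| ≈ 1.0644, ∠ ≈ 20.03°
|H| = 125 · 3.7797 · 3.0827 / (145.8 · 91.13 · 1.0644) ≈ 0.10299
Gain = 20 log₁₀(0.10299) ≈ -19.74 dB
∠H = (74.66° + 71.07°) − (89.61° + 89.37° + 20.03°) = -53.28°

ω = 80: -1.1 dB, -133.5°; ω = 729: -19.7 dB, -53.3°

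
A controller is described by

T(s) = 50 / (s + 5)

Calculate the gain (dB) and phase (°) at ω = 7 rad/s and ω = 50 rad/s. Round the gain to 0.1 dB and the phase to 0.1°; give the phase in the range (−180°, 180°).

ω = 7: 15.3 dB, -54.5°; ω = 50: -0.0 dB, -84.3°

Substitute s = j7:
Numerator: 50 = 50 + j0
Denominator: (j7) + 5 = 5 + j7
|N| = √(50² + 0²) ≈ 50, ∠N ≈ 0.00°
|D| = √(5² + 7²) ≈ 8.6023, ∠D ≈ 54.46°
|T| = 50 / 8.6023 ≈ 5.8124
Gain = 20 log₁₀(5.8124) ≈ 15.29 dB
∠T = 0.00° − 54.46° = -54.46°

Substitute s = j50:
Numerator: 50 = 50 + j0
Denominator: (j50) + 5 = 5 + j50
|N| = √(50² + 0²) ≈ 50, ∠N ≈ 0.00°
|D| = √(5² + 50²) ≈ 50.249, ∠D ≈ 84.29°
|T| = 50 / 50.249 ≈ 0.99504
Gain = 20 log₁₀(0.99504) ≈ -0.04 dB
∠T = 0.00° − 84.29° = -84.29°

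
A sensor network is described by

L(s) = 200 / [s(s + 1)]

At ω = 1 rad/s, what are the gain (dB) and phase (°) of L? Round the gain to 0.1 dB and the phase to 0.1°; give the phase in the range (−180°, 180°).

At s = jω = j1:
pole (s+1): 1 + j1 → |·| = √(1²+1²) = √2 ≈ 1.4142, ∠ = arctan(1/1) ≈ 45.00°
pole at origin: |s| = 1, ∠ = 90.00° (in denominator)
|L| = 200 / 1.4142 ≈ 141.42
Gain = 20 log₁₀(141.42) ≈ 43.01 dB
∠L = 0.00° − 135.00° = -135.00°

43.0 dB, -135.0°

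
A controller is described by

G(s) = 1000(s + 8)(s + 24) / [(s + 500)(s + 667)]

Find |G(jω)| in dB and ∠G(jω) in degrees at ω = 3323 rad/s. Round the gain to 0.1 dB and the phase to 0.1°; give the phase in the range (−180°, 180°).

59.7 dB, 19.4°

At s = jω = j3323:
zero (s+8): 8 + j3323 → |·| = √(8²+3323²) = √11042393 ≈ 3323, ∠ = arctan(3323/8) ≈ 89.86°
zero (s+24): 24 + j3323 → |·| = √(24²+3323²) = √11042905 ≈ 3323.1, ∠ = arctan(3323/24) ≈ 89.59°
pole (s+500): 500 + j3323 → |·| = √(500²+3323²) = √11292329 ≈ 3360.4, ∠ = arctan(3323/500) ≈ 81.44°
pole (s+667): 667 + j3323 → |·| = √(667²+3323²) = √11487218 ≈ 3389.3, ∠ = arctan(3323/667) ≈ 78.65°
|G| = 1000 · 1.1043e+07 / 1.1389e+07 ≈ 969.62
Gain = 20 log₁₀(969.62) ≈ 59.73 dB
∠G = 179.45° − 160.09° = 19.36°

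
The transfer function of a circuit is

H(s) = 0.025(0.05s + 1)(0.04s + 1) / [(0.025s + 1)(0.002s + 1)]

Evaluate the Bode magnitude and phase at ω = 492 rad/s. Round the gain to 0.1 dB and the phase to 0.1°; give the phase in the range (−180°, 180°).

-3.1 dB, 44.9°

At ω = 492 rad/s:
zero (1 + j492·0.05) = 1 + j24.6 → |·| ≈ 24.62, ∠ ≈ 87.67°
zero (1 + j492·0.04) = 1 + j19.68 → |·| ≈ 19.705, ∠ ≈ 87.09°
pole (1 + j492·0.025) = 1 + j12.3 → |·| ≈ 12.341, ∠ ≈ 85.35°
pole (1 + j492·0.002) = 1 + j0.984 → |·| ≈ 1.4029, ∠ ≈ 44.54°
|H| = 0.025 · 24.62 · 19.705 / (12.341 · 1.4029) ≈ 0.70053
Gain = 20 log₁₀(0.70053) ≈ -3.09 dB
∠H = (87.67° + 87.09°) − (85.35° + 44.54°) = 44.87°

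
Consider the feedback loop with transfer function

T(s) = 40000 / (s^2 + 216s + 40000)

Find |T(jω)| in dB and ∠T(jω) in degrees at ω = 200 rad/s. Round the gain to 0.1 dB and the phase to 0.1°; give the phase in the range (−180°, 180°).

At s = jω = j200:
quadratic: (j200)² + 216·j200 + 40000 = 0 + j43200 → |·| ≈ 43200, ∠ ≈ 90.00°
|T| = 40000 / 43200 ≈ 0.92593
Gain = 20 log₁₀(0.92593) ≈ -0.67 dB
∠T = 0.00° − 90.00° = -90.00°

-0.7 dB, -90.0°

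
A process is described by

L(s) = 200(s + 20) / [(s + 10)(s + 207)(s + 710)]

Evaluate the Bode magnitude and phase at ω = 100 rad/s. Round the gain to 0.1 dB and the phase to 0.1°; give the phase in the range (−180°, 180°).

At s = jω = j100:
zero (s+20): 20 + j100 → |·| = √(20²+100²) = √10400 ≈ 101.98, ∠ = arctan(100/20) ≈ 78.69°
pole (s+10): 10 + j100 → |·| = √(10²+100²) = √10100 ≈ 100.5, ∠ = arctan(100/10) ≈ 84.29°
pole (s+207): 207 + j100 → |·| = √(207²+100²) = √52849 ≈ 229.89, ∠ = arctan(100/207) ≈ 25.78°
pole (s+710): 710 + j100 → |·| = √(710²+100²) = √514100 ≈ 717.01, ∠ = arctan(100/710) ≈ 8.02°
|L| = 200 · 101.98 / 1.6566e+07 ≈ 0.0012312
Gain = 20 log₁₀(0.0012312) ≈ -58.19 dB
∠L = 78.69° − 118.09° = -39.40°

-58.2 dB, -39.4°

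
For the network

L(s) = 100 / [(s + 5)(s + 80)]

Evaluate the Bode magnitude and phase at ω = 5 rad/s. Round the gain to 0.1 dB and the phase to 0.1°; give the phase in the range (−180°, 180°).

At s = jω = j5:
pole (s+5): 5 + j5 → |·| = √(5²+5²) = √50 ≈ 7.0711, ∠ = arctan(5/5) ≈ 45.00°
pole (s+80): 80 + j5 → |·| = √(80²+5²) = √6425 ≈ 80.156, ∠ = arctan(5/80) ≈ 3.58°
|L| = 100 / 566.79 ≈ 0.17643
Gain = 20 log₁₀(0.17643) ≈ -15.07 dB
∠L = 0.00° − 48.58° = -48.58°

-15.1 dB, -48.6°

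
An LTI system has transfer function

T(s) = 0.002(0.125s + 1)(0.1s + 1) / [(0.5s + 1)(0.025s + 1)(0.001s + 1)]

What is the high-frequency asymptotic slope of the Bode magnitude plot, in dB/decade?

Each pole contributes −20 dB/decade at high frequency; each zero contributes +20 dB/decade.
Net: 2 zero(s) − 3 pole(s) → -20 dB/decade.

-20 dB/decade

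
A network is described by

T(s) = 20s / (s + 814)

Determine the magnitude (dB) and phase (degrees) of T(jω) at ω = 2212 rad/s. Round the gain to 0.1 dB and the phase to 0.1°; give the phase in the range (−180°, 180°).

25.5 dB, 20.2°

At s = jω = j2212:
zero at origin: s = j2212 → |·| = 2212, ∠ = 90.00°
pole (s+814): 814 + j2212 → |·| = √(814²+2212²) = √5555540 ≈ 2357, ∠ = arctan(2212/814) ≈ 69.80°
|T| = 20 · 2212 / 2357 ≈ 18.77
Gain = 20 log₁₀(18.77) ≈ 25.47 dB
∠T = 90.00° − 69.80° = 20.20°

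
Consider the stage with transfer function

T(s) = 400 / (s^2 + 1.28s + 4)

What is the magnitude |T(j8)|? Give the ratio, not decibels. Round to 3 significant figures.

At s = jω = j8:
quadratic: (j8)² + 1.28·j8 + 4 = -60 + j10.24 → |·| ≈ 60.868, ∠ ≈ 170.31°
|T| = 400 / 60.868 ≈ 6.5716

6.57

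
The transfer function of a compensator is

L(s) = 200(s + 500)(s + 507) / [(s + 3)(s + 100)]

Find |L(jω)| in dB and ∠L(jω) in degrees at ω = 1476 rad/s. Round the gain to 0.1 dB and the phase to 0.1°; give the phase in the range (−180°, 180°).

47.0 dB, -33.7°

At s = jω = j1476:
zero (s+500): 500 + j1476 → |·| = √(500²+1476²) = √2428576 ≈ 1558.4, ∠ = arctan(1476/500) ≈ 71.29°
zero (s+507): 507 + j1476 → |·| = √(507²+1476²) = √2435625 ≈ 1560.6, ∠ = arctan(1476/507) ≈ 71.04°
pole (s+3): 3 + j1476 → |·| = √(3²+1476²) = √2178585 ≈ 1476, ∠ = arctan(1476/3) ≈ 89.88°
pole (s+100): 100 + j1476 → |·| = √(100²+1476²) = √2188576 ≈ 1479.4, ∠ = arctan(1476/100) ≈ 86.12°
|L| = 200 · 2.432e+06 / 2.1836e+06 ≈ 222.75
Gain = 20 log₁₀(222.75) ≈ 46.96 dB
∠L = 142.33° − 176.00° = -33.67°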